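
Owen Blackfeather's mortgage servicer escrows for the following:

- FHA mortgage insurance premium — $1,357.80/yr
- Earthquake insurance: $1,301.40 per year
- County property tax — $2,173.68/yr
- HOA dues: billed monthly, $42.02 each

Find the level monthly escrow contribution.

$444.76

FHA mortgage insurance premium = $1,357.80
Earthquake insurance = $1,301.40
County property tax = $2,173.68
HOA dues = $42.02 × 12 = $504.24
Total annual escrow = $1,357.80 + $1,301.40 + $2,173.68 + $504.24 = $5,337.12
Monthly = $5,337.12 / 12 = $444.76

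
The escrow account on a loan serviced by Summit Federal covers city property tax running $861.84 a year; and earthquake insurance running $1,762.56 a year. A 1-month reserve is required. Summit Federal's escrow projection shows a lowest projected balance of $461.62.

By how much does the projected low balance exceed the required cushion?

$242.92

City property tax = $861.84
Earthquake insurance = $1,762.56
Total annual escrow = $861.84 + $1,762.56 = $2,624.40
Per month = $2,624.40 / 12 = $218.70
Required reserve = 1 × $218.70 = $218.70
Excess over cushion: $461.62 − $218.70 = $242.92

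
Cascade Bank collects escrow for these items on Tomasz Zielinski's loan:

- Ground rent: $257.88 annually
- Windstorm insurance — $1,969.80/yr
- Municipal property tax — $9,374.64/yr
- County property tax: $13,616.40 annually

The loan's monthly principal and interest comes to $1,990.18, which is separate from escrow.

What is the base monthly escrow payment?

Ground rent: $257.88
Windstorm insurance: $1,969.80
Municipal property tax: $9,374.64
County property tax: $13,616.40
Annual escrow total = $25,218.72
Monthly = $25,218.72 ÷ 12 = $2,101.56

$2,101.56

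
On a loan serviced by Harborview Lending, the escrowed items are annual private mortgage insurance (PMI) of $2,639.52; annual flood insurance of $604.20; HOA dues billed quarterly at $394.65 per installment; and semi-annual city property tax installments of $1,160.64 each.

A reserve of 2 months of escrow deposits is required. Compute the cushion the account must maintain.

$1,190.60

Private mortgage insurance (PMI): $2,639.52 per year
Flood insurance: $604.20 per year
HOA dues: $394.65 × 4 = $1,578.60 per year
City property tax: $1,160.64 × 2 = $2,321.28 per year
Total per year = $2,639.52 + $604.20 + $1,578.60 + $2,321.28 = $7,143.60
Monthly = $7,143.60 ÷ 12 = $595.30
Reserve = 2 × $595.30 = $1,190.60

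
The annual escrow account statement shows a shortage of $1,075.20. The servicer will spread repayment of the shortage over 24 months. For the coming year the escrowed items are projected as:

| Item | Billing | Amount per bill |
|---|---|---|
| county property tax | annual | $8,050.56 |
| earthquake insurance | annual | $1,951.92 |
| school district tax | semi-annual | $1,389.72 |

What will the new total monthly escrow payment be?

$1,109.96

County property tax = $8,050.56/yr
Earthquake insurance = $1,951.92/yr
School district tax = $1,389.72 × 2 = $2,779.44/yr
Total per year = $8,050.56 + $1,951.92 + $2,779.44 = $12,781.92
Monthly = $12,781.92 / 12 = $1,065.16
Shortage per month = $1,075.20 / 24 = $44.80
New monthly escrow = $1,065.16 + $44.80 = $1,109.96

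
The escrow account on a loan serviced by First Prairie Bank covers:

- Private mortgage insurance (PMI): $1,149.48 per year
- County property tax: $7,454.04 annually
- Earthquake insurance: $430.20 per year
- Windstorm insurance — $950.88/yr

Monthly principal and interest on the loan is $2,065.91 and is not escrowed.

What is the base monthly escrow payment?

$832.05

Private mortgage insurance (PMI) = $1,149.48/yr
County property tax = $7,454.04/yr
Earthquake insurance = $430.20/yr
Windstorm insurance = $950.88/yr
Total annual escrow = $9,984.60
Monthly escrow = $9,984.60 / 12 = $832.05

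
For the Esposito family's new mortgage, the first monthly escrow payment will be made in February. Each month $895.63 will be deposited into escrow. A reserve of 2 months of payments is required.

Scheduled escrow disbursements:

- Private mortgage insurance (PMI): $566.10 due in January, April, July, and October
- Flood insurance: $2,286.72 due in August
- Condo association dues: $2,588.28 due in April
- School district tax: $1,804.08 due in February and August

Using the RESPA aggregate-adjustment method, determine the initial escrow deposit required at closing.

Cushion = 2 × $895.63 = $1,791.26
Trial balance (start $0, +$895.63 each month, − disbursements):
  Feb: +$895.63 − $1,804.08 → -$908.45
  Mar: +$895.63 → -$12.82
  Apr: +$895.63 − $3,154.38 → -$2,271.57
  May: +$895.63 → -$1,375.94
  Jun: +$895.63 → -$480.31
  Jul: +$895.63 − $566.10 → -$150.78
  Aug: +$895.63 − $4,090.80 → -$3,345.95
  Sep: +$895.63 → -$2,450.32
  Oct: +$895.63 − $566.10 → -$2,120.79
  Nov: +$895.63 → -$1,225.16
  Dec: +$895.63 → -$329.53
  Jan: +$895.63 − $566.10 → $0.00
Lowest trial balance = -$3,345.95 (Aug)
Initial deposit = cushion − low point = $1,791.26 − (-$3,345.95) = $5,137.21

$5,137.21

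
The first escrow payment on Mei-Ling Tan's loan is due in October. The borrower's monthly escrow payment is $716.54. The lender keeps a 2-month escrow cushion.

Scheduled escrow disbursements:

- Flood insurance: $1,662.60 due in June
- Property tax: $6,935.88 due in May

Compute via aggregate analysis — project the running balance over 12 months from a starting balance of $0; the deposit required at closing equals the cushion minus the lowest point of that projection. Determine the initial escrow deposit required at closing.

$3,582.70

Cushion = 2 × $716.54 = $1,433.08
Trial balance (start $0, +$716.54 each month, − disbursements):
  Oct: +$716.54 → $716.54
  Nov: +$716.54 → $1,433.08
  Dec: +$716.54 → $2,149.62
  Jan: +$716.54 → $2,866.16
  Feb: +$716.54 → $3,582.70
  Mar: +$716.54 → $4,299.24
  Apr: +$716.54 → $5,015.78
  May: +$716.54 − $6,935.88 → -$1,203.56
  Jun: +$716.54 − $1,662.60 → -$2,149.62
  Jul: +$716.54 → -$1,433.08
  Aug: +$716.54 → -$716.54
  Sep: +$716.54 → $0.00
Lowest trial balance = -$2,149.62 (Jun)
Initial deposit = cushion − low point = $1,433.08 − (-$2,149.62) = $3,582.70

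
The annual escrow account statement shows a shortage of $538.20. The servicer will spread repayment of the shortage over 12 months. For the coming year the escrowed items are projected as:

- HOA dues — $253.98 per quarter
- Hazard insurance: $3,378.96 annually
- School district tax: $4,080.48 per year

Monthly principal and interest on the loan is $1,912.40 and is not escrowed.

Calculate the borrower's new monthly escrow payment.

$751.13

HOA dues = $253.98 × 4 = $1,015.92 per year
Hazard insurance = $3,378.96 per year
School district tax = $4,080.48 per year
Annual escrow total = $1,015.92 + $3,378.96 + $4,080.48 = $8,475.36
Per month = $8,475.36 ÷ 12 = $706.28
Shortage per month = $538.20 ÷ 12 = $44.85
Adjusted monthly = $706.28 + $44.85 = $751.13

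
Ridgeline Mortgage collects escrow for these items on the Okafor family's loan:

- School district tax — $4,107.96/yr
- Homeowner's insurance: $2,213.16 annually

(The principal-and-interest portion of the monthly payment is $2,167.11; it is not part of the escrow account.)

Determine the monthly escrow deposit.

School district tax: $4,107.96 annually
Homeowner's insurance: $2,213.16 annually
Total per year = $6,321.12
Monthly = $6,321.12 ÷ 12 = $526.76

$526.76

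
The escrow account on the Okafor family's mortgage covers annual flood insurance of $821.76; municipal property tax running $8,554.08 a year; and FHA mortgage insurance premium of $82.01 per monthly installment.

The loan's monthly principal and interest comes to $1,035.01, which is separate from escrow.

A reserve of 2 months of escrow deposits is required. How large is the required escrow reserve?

$1,726.66

Flood insurance: $821.76 annually
Municipal property tax: $8,554.08 annually
FHA mortgage insurance premium: $82.01 × 12 = $984.12 annually
Annual escrow total = $821.76 + $8,554.08 + $984.12 = $10,359.96
Monthly = $10,359.96 ÷ 12 = $863.33
Cushion = 2 × $863.33 = $1,726.66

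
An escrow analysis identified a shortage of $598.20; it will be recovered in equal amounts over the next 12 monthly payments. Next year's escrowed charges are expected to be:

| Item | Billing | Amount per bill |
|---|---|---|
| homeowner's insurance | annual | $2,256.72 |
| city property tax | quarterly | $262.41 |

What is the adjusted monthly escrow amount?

$325.38

Homeowner's insurance = $2,256.72 per year
City property tax = $262.41 × 4 = $1,049.64 per year
Total annual escrow = $2,256.72 + $1,049.64 = $3,306.36
Per month = $3,306.36 / 12 = $275.53
Shortage spread = $598.20 ÷ 12 = $49.85/mo
Adjusted monthly = $275.53 + $49.85 = $325.38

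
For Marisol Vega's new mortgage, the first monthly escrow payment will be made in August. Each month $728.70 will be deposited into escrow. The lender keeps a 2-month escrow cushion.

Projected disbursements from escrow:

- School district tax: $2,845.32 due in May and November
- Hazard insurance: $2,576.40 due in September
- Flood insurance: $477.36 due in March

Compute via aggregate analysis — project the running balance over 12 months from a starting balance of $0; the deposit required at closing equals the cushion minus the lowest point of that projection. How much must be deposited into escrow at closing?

Cushion = 2 × $728.70 = $1,457.40
Trial balance (start $0, +$728.70 each month, − disbursements):
  Aug: +$728.70 → $728.70
  Sep: +$728.70 − $2,576.40 → -$1,119.00
  Oct: +$728.70 → -$390.30
  Nov: +$728.70 − $2,845.32 → -$2,506.92
  Dec: +$728.70 → -$1,778.22
  Jan: +$728.70 → -$1,049.52
  Feb: +$728.70 → -$320.82
  Mar: +$728.70 − $477.36 → -$69.48
  Apr: +$728.70 → $659.22
  May: +$728.70 − $2,845.32 → -$1,457.40
  Jun: +$728.70 → -$728.70
  Jul: +$728.70 → $0.00
Lowest trial balance = -$2,506.92 (Nov)
Initial deposit = cushion − low point = $1,457.40 − (-$2,506.92) = $3,964.32

$3,964.32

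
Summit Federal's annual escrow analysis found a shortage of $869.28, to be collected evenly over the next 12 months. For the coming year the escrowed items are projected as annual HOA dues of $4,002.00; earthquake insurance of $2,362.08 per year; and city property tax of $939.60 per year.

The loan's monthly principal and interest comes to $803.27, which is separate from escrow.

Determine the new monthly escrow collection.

$681.08

HOA dues: $4,002.00 per year
Earthquake insurance: $2,362.08 per year
City property tax: $939.60 per year
Yearly total = $4,002.00 + $2,362.08 + $939.60 = $7,303.68
Base monthly escrow = $7,303.68 / 12 = $608.64
Shortage per month = $869.28 ÷ 12 = $72.44
New monthly escrow = $608.64 + $72.44 = $681.08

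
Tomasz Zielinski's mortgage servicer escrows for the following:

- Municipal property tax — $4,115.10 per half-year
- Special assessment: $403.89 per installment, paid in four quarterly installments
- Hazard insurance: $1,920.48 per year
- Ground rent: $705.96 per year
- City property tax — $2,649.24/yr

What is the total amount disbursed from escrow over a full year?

Municipal property tax: $4,115.10 × 2 = $8,230.20
Special assessment: $403.89 × 4 = $1,615.56
Hazard insurance: $1,920.48
Ground rent: $705.96
City property tax: $2,649.24
Yearly total = $8,230.20 + $1,615.56 + $1,920.48 + $705.96 + $2,649.24 = $15,121.44

$15,121.44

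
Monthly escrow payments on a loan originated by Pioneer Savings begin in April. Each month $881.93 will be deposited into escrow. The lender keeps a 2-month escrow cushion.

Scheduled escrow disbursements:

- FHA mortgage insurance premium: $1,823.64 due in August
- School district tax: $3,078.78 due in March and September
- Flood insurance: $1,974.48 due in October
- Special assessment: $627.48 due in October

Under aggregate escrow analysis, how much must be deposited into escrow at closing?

Cushion = 2 × $881.93 = $1,763.86
Trial balance (start $0, +$881.93 each month, − disbursements):
  Apr: +$881.93 → $881.93
  May: +$881.93 → $1,763.86
  Jun: +$881.93 → $2,645.79
  Jul: +$881.93 → $3,527.72
  Aug: +$881.93 − $1,823.64 → $2,586.01
  Sep: +$881.93 − $3,078.78 → $389.16
  Oct: +$881.93 − $2,601.96 → -$1,330.87
  Nov: +$881.93 → -$448.94
  Dec: +$881.93 → $432.99
  Jan: +$881.93 → $1,314.92
  Feb: +$881.93 → $2,196.85
  Mar: +$881.93 − $3,078.78 → $0.00
Lowest trial balance = -$1,330.87 (Oct)
Initial deposit = cushion − low point = $1,763.86 − (-$1,330.87) = $3,094.73

$3,094.73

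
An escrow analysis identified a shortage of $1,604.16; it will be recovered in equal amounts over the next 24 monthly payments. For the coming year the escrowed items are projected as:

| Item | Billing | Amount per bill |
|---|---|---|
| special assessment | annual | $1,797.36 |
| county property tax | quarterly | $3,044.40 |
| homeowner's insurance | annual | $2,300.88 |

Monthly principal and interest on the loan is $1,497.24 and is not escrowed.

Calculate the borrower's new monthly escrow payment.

Special assessment — $1,797.36 annually
County property tax — $3,044.40 × 4 = $12,177.60 annually
Homeowner's insurance — $2,300.88 annually
Yearly total = $1,797.36 + $12,177.60 + $2,300.88 = $16,275.84
Per month = $16,275.84 / 12 = $1,356.32
Monthly shortage recovery: $1,604.16 / 24 = $66.84
Adjusted monthly = $1,356.32 + $66.84 = $1,423.16

$1,423.16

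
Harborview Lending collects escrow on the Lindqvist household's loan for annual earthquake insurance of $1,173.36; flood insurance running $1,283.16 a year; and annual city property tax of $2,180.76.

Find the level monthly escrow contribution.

Earthquake insurance: $1,173.36 per year
Flood insurance: $1,283.16 per year
City property tax: $2,180.76 per year
Total annual escrow = $1,173.36 + $1,283.16 + $2,180.76 = $4,637.28
Per month = $4,637.28 / 12 = $386.44

$386.44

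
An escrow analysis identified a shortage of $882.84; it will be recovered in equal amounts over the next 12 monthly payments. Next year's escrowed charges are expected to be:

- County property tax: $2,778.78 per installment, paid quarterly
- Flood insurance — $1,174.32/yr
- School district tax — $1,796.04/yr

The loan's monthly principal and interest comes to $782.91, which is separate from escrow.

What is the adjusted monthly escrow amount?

$1,247.36

County property tax = $2,778.78 × 4 = $11,115.12 per year
Flood insurance = $1,174.32 per year
School district tax = $1,796.04 per year
Yearly total = $11,115.12 + $1,174.32 + $1,796.04 = $14,085.48
Monthly = $14,085.48 ÷ 12 = $1,173.79
Shortage per month = $882.84 ÷ 12 = $73.57
Adjusted monthly = $1,173.79 + $73.57 = $1,247.36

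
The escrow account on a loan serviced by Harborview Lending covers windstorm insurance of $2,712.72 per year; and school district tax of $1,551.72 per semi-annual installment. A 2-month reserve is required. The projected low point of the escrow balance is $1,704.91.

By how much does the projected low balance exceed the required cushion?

$735.55

Windstorm insurance = $2,712.72 annually
School district tax = $1,551.72 × 2 = $3,103.44 annually
Annual escrow total = $5,816.16
Per month = $5,816.16 ÷ 12 = $484.68
Required reserve = 2 × $484.68 = $969.36
Surplus = $1,704.91 − $969.36 = $735.55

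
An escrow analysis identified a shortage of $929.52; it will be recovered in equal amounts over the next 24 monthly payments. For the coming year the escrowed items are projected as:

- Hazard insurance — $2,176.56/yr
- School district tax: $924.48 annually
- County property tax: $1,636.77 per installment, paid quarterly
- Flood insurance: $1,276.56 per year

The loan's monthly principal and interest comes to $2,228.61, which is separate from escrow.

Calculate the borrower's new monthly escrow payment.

$949.12

Hazard insurance: $2,176.56/yr
School district tax: $924.48/yr
County property tax: $1,636.77 × 4 = $6,547.08/yr
Flood insurance: $1,276.56/yr
Combined annual = $2,176.56 + $924.48 + $6,547.08 + $1,276.56 = $10,924.68
Monthly escrow = $10,924.68 / 12 = $910.39
Shortage per month = $929.52 ÷ 24 = $38.73
Adjusted monthly = $910.39 + $38.73 = $949.12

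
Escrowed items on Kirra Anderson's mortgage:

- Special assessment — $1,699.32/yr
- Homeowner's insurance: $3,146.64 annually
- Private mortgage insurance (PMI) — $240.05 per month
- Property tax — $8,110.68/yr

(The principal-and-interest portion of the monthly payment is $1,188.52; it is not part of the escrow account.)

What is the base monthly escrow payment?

Special assessment: $1,699.32 annually
Homeowner's insurance: $3,146.64 annually
Private mortgage insurance (PMI): $240.05 × 12 = $2,880.60 annually
Property tax: $8,110.68 annually
Total annual escrow = $15,837.24
Base monthly escrow = $15,837.24 / 12 = $1,319.77

$1,319.77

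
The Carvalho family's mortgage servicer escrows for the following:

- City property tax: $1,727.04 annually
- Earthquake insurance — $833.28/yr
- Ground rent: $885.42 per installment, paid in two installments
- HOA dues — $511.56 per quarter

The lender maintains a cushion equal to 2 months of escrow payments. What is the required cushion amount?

City property tax: $1,727.04 per year
Earthquake insurance: $833.28 per year
Ground rent: $885.42 × 2 = $1,770.84 per year
HOA dues: $511.56 × 4 = $2,046.24 per year
Annual escrow total = $1,727.04 + $833.28 + $1,770.84 + $2,046.24 = $6,377.40
Base monthly escrow = $6,377.40 / 12 = $531.45
Cushion = 2 × $531.45 = $1,062.90

$1,062.90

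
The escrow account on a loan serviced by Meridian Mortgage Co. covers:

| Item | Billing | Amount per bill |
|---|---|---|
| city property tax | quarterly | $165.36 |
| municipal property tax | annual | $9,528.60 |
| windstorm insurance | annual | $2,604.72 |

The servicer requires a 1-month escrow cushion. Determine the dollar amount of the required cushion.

City property tax = $165.36 × 4 = $661.44 annually
Municipal property tax = $9,528.60 annually
Windstorm insurance = $2,604.72 annually
Total annual escrow = $12,794.76
Monthly = $12,794.76 / 12 = $1,066.23
Reserve = 1 × $1,066.23 = $1,066.23

$1,066.23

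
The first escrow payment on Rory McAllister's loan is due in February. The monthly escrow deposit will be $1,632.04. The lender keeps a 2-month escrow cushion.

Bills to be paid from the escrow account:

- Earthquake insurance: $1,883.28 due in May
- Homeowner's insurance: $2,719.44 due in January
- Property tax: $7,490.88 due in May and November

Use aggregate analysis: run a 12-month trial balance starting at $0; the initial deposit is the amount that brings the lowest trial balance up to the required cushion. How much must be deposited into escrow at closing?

Cushion = 2 × $1,632.04 = $3,264.08
Trial balance (start $0, +$1,632.04 each month, − disbursements):
  Feb: +$1,632.04 → $1,632.04
  Mar: +$1,632.04 → $3,264.08
  Apr: +$1,632.04 → $4,896.12
  May: +$1,632.04 − $9,374.16 → -$2,846.00
  Jun: +$1,632.04 → -$1,213.96
  Jul: +$1,632.04 → $418.08
  Aug: +$1,632.04 → $2,050.12
  Sep: +$1,632.04 → $3,682.16
  Oct: +$1,632.04 → $5,314.20
  Nov: +$1,632.04 − $7,490.88 → -$544.64
  Dec: +$1,632.04 → $1,087.40
  Jan: +$1,632.04 − $2,719.44 → $0.00
Lowest trial balance = -$2,846.00 (May)
Initial deposit = cushion − low point = $3,264.08 − (-$2,846.00) = $6,110.08

$6,110.08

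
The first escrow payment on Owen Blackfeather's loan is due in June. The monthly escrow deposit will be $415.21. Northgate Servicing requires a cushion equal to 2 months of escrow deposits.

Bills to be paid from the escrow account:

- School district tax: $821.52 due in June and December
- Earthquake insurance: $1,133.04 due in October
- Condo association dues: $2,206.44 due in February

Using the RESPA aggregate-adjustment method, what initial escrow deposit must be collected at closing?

Cushion = 2 × $415.21 = $830.42
Trial balance (start $0, +$415.21 each month, − disbursements):
  Jun: +$415.21 − $821.52 → -$406.31
  Jul: +$415.21 → $8.90
  Aug: +$415.21 → $424.11
  Sep: +$415.21 → $839.32
  Oct: +$415.21 − $1,133.04 → $121.49
  Nov: +$415.21 → $536.70
  Dec: +$415.21 − $821.52 → $130.39
  Jan: +$415.21 → $545.60
  Feb: +$415.21 − $2,206.44 → -$1,245.63
  Mar: +$415.21 → -$830.42
  Apr: +$415.21 → -$415.21
  May: +$415.21 → $0.00
Lowest trial balance = -$1,245.63 (Feb)
Initial deposit = cushion − low point = $830.42 − (-$1,245.63) = $2,076.05

$2,076.05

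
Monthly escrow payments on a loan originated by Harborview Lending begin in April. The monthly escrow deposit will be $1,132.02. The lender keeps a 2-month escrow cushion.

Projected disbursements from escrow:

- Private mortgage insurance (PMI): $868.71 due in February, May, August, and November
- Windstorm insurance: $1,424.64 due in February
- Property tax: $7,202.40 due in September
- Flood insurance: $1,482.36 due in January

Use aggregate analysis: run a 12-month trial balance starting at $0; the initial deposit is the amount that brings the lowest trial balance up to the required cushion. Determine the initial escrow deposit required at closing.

$4,411.74

Cushion = 2 × $1,132.02 = $2,264.04
Trial balance (start $0, +$1,132.02 each month, − disbursements):
  Apr: +$1,132.02 → $1,132.02
  May: +$1,132.02 − $868.71 → $1,395.33
  Jun: +$1,132.02 → $2,527.35
  Jul: +$1,132.02 → $3,659.37
  Aug: +$1,132.02 − $868.71 → $3,922.68
  Sep: +$1,132.02 − $7,202.40 → -$2,147.70
  Oct: +$1,132.02 → -$1,015.68
  Nov: +$1,132.02 − $868.71 → -$752.37
  Dec: +$1,132.02 → $379.65
  Jan: +$1,132.02 − $1,482.36 → $29.31
  Feb: +$1,132.02 − $2,293.35 → -$1,132.02
  Mar: +$1,132.02 → $0.00
Lowest trial balance = -$2,147.70 (Sep)
Initial deposit = cushion − low point = $2,264.04 − (-$2,147.70) = $4,411.74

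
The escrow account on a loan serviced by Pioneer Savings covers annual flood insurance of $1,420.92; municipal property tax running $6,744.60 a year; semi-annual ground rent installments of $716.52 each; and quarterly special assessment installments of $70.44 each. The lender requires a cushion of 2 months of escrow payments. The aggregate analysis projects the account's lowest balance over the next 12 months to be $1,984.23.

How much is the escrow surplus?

Flood insurance = $1,420.92 annually
Municipal property tax = $6,744.60 annually
Ground rent = $716.52 × 2 = $1,433.04 annually
Special assessment = $70.44 × 4 = $281.76 annually
Combined annual = $9,880.32
Base monthly escrow = $9,880.32 / 12 = $823.36
Required cushion = 2 × $823.36 = $1,646.72
Surplus = $1,984.23 − $1,646.72 = $337.51

$337.51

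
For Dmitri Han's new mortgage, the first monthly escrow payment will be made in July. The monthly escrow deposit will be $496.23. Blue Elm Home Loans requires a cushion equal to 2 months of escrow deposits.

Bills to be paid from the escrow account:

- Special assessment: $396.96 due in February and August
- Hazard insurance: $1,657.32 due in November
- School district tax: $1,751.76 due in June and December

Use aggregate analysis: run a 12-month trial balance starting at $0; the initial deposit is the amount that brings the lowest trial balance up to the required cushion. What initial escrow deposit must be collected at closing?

$1,821.12

Cushion = 2 × $496.23 = $992.46
Trial balance (start $0, +$496.23 each month, − disbursements):
  Jul: +$496.23 → $496.23
  Aug: +$496.23 − $396.96 → $595.50
  Sep: +$496.23 → $1,091.73
  Oct: +$496.23 → $1,587.96
  Nov: +$496.23 − $1,657.32 → $426.87
  Dec: +$496.23 − $1,751.76 → -$828.66
  Jan: +$496.23 → -$332.43
  Feb: +$496.23 − $396.96 → -$233.16
  Mar: +$496.23 → $263.07
  Apr: +$496.23 → $759.30
  May: +$496.23 → $1,255.53
  Jun: +$496.23 − $1,751.76 → $0.00
Lowest trial balance = -$828.66 (Dec)
Initial deposit = cushion − low point = $992.46 − (-$828.66) = $1,821.12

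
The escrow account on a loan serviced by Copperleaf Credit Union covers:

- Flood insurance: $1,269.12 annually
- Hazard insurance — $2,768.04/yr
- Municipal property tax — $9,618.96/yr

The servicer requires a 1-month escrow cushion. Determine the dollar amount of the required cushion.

Flood insurance — $1,269.12 per year
Hazard insurance — $2,768.04 per year
Municipal property tax — $9,618.96 per year
Combined annual = $1,269.12 + $2,768.04 + $9,618.96 = $13,656.12
Per month = $13,656.12 ÷ 12 = $1,138.01
Reserve = 1 × $1,138.01 = $1,138.01

$1,138.01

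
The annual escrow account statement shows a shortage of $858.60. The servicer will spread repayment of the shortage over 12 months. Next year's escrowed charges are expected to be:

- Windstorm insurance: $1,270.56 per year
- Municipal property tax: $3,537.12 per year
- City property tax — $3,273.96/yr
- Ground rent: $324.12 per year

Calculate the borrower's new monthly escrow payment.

Windstorm insurance — $1,270.56
Municipal property tax — $3,537.12
City property tax — $3,273.96
Ground rent — $324.12
Total annual escrow = $1,270.56 + $3,537.12 + $3,273.96 + $324.12 = $8,405.76
Monthly escrow = $8,405.76 ÷ 12 = $700.48
Shortage spread = $858.60 ÷ 12 = $71.55/mo
New monthly escrow = $700.48 + $71.55 = $772.03

$772.03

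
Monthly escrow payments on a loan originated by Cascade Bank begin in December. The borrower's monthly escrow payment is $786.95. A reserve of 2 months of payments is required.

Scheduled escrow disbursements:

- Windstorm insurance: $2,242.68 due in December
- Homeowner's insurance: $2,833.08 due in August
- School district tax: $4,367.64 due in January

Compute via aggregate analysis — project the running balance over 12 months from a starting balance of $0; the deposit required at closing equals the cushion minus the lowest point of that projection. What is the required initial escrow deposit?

Cushion = 2 × $786.95 = $1,573.90
Trial balance (start $0, +$786.95 each month, − disbursements):
  Dec: +$786.95 − $2,242.68 → -$1,455.73
  Jan: +$786.95 − $4,367.64 → -$5,036.42
  Feb: +$786.95 → -$4,249.47
  Mar: +$786.95 → -$3,462.52
  Apr: +$786.95 → -$2,675.57
  May: +$786.95 → -$1,888.62
  Jun: +$786.95 → -$1,101.67
  Jul: +$786.95 → -$314.72
  Aug: +$786.95 − $2,833.08 → -$2,360.85
  Sep: +$786.95 → -$1,573.90
  Oct: +$786.95 → -$786.95
  Nov: +$786.95 → $0.00
Lowest trial balance = -$5,036.42 (Jan)
Initial deposit = cushion − low point = $1,573.90 − (-$5,036.42) = $6,610.32

$6,610.32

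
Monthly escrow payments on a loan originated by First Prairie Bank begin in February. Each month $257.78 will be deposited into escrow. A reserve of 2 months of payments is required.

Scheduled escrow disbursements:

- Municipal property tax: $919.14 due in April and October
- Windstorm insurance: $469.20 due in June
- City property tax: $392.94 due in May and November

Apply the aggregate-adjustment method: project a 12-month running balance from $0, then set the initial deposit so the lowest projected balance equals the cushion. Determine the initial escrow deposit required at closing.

Cushion = 2 × $257.78 = $515.56
Trial balance (start $0, +$257.78 each month, − disbursements):
  Feb: +$257.78 → $257.78
  Mar: +$257.78 → $515.56
  Apr: +$257.78 − $919.14 → -$145.80
  May: +$257.78 − $392.94 → -$280.96
  Jun: +$257.78 − $469.20 → -$492.38
  Jul: +$257.78 → -$234.60
  Aug: +$257.78 → $23.18
  Sep: +$257.78 → $280.96
  Oct: +$257.78 − $919.14 → -$380.40
  Nov: +$257.78 − $392.94 → -$515.56
  Dec: +$257.78 → -$257.78
  Jan: +$257.78 → $0.00
Lowest trial balance = -$515.56 (Nov)
Initial deposit = cushion − low point = $515.56 − (-$515.56) = $1,031.12

$1,031.12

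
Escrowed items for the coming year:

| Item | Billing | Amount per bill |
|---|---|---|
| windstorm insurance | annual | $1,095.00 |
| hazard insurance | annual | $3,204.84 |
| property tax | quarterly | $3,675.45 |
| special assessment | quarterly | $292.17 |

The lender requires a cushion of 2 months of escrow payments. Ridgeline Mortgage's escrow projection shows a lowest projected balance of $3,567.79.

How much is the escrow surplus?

Windstorm insurance — $1,095.00/yr
Hazard insurance — $3,204.84/yr
Property tax — $3,675.45 × 4 = $14,701.80/yr
Special assessment — $292.17 × 4 = $1,168.68/yr
Yearly total = $1,095.00 + $3,204.84 + $14,701.80 + $1,168.68 = $20,170.32
Monthly = $20,170.32 / 12 = $1,680.86
Required cushion = 2 × $1,680.86 = $3,361.72
Surplus = $3,567.79 − $3,361.72 = $206.07

$206.07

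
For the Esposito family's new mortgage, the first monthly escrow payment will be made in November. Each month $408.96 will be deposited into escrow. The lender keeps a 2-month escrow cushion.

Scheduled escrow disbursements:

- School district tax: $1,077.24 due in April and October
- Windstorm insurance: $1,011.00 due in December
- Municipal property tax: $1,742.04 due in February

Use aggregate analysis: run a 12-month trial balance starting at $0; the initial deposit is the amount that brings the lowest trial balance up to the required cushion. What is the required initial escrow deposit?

Cushion = 2 × $408.96 = $817.92
Trial balance (start $0, +$408.96 each month, − disbursements):
  Nov: +$408.96 → $408.96
  Dec: +$408.96 − $1,011.00 → -$193.08
  Jan: +$408.96 → $215.88
  Feb: +$408.96 − $1,742.04 → -$1,117.20
  Mar: +$408.96 → -$708.24
  Apr: +$408.96 − $1,077.24 → -$1,376.52
  May: +$408.96 → -$967.56
  Jun: +$408.96 → -$558.60
  Jul: +$408.96 → -$149.64
  Aug: +$408.96 → $259.32
  Sep: +$408.96 → $668.28
  Oct: +$408.96 − $1,077.24 → $0.00
Lowest trial balance = -$1,376.52 (Apr)
Initial deposit = cushion − low point = $817.92 − (-$1,376.52) = $2,194.44

$2,194.44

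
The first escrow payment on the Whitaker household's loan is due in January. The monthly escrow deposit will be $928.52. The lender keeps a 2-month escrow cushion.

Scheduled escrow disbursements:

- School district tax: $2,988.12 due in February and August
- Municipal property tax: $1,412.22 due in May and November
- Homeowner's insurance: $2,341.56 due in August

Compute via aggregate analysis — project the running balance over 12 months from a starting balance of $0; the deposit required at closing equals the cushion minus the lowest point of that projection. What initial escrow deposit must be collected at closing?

$4,158.90

Cushion = 2 × $928.52 = $1,857.04
Trial balance (start $0, +$928.52 each month, − disbursements):
  Jan: +$928.52 → $928.52
  Feb: +$928.52 − $2,988.12 → -$1,131.08
  Mar: +$928.52 → -$202.56
  Apr: +$928.52 → $725.96
  May: +$928.52 − $1,412.22 → $242.26
  Jun: +$928.52 → $1,170.78
  Jul: +$928.52 → $2,099.30
  Aug: +$928.52 − $5,329.68 → -$2,301.86
  Sep: +$928.52 → -$1,373.34
  Oct: +$928.52 → -$444.82
  Nov: +$928.52 − $1,412.22 → -$928.52
  Dec: +$928.52 → $0.00
Lowest trial balance = -$2,301.86 (Aug)
Initial deposit = cushion − low point = $1,857.04 − (-$2,301.86) = $4,158.90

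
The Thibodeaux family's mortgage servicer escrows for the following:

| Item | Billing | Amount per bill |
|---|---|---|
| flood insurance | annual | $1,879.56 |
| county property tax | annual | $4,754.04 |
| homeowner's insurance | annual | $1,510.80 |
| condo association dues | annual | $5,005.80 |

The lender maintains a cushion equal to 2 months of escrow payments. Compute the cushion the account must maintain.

$2,191.70

Flood insurance: $1,879.56
County property tax: $4,754.04
Homeowner's insurance: $1,510.80
Condo association dues: $5,005.80
Annual escrow total = $1,879.56 + $4,754.04 + $1,510.80 + $5,005.80 = $13,150.20
Per month = $13,150.20 / 12 = $1,095.85
Reserve = 2 × $1,095.85 = $2,191.70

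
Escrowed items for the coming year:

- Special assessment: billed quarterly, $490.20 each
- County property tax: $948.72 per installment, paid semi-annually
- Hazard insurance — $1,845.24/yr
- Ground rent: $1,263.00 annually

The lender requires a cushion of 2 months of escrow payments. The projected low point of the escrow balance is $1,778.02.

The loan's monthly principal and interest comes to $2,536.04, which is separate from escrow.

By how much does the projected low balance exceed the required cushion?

$616.94

Special assessment = $490.20 × 4 = $1,960.80
County property tax = $948.72 × 2 = $1,897.44
Hazard insurance = $1,845.24
Ground rent = $1,263.00
Total per year = $6,966.48
Monthly escrow = $6,966.48 / 12 = $580.54
Required cushion = 2 × $580.54 = $1,161.08
Excess over cushion: $1,778.02 − $1,161.08 = $616.94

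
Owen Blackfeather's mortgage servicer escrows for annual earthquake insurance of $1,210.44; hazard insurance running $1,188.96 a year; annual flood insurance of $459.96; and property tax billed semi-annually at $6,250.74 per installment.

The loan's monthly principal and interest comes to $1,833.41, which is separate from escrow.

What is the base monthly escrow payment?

Earthquake insurance: $1,210.44/yr
Hazard insurance: $1,188.96/yr
Flood insurance: $459.96/yr
Property tax: $6,250.74 × 2 = $12,501.48/yr
Total per year = $15,360.84
Per month = $15,360.84 ÷ 12 = $1,280.07

$1,280.07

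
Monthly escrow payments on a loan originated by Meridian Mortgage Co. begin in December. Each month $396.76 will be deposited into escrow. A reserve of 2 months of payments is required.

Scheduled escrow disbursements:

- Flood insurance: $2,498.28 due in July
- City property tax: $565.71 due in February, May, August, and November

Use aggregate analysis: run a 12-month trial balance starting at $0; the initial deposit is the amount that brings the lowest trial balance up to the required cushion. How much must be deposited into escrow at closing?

Cushion = 2 × $396.76 = $793.52
Trial balance (start $0, +$396.76 each month, − disbursements):
  Dec: +$396.76 → $396.76
  Jan: +$396.76 → $793.52
  Feb: +$396.76 − $565.71 → $624.57
  Mar: +$396.76 → $1,021.33
  Apr: +$396.76 → $1,418.09
  May: +$396.76 − $565.71 → $1,249.14
  Jun: +$396.76 → $1,645.90
  Jul: +$396.76 − $2,498.28 → -$455.62
  Aug: +$396.76 − $565.71 → -$624.57
  Sep: +$396.76 → -$227.81
  Oct: +$396.76 → $168.95
  Nov: +$396.76 − $565.71 → $0.00
Lowest trial balance = -$624.57 (Aug)
Initial deposit = cushion − low point = $793.52 − (-$624.57) = $1,418.09

$1,418.09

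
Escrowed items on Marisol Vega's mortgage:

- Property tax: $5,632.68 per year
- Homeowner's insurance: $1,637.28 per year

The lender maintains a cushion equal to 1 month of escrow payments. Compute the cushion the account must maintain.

$605.83

Property tax = $5,632.68 annually
Homeowner's insurance = $1,637.28 annually
Combined annual = $5,632.68 + $1,637.28 = $7,269.96
Monthly = $7,269.96 / 12 = $605.83
Reserve = 1 × $605.83 = $605.83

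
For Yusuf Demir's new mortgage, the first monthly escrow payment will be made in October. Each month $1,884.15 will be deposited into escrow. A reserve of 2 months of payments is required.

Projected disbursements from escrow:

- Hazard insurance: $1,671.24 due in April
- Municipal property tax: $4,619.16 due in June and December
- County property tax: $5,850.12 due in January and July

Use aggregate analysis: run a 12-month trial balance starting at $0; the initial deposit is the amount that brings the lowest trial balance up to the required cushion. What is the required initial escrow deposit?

$7,536.60

Cushion = 2 × $1,884.15 = $3,768.30
Trial balance (start $0, +$1,884.15 each month, − disbursements):
  Oct: +$1,884.15 → $1,884.15
  Nov: +$1,884.15 → $3,768.30
  Dec: +$1,884.15 − $4,619.16 → $1,033.29
  Jan: +$1,884.15 − $5,850.12 → -$2,932.68
  Feb: +$1,884.15 → -$1,048.53
  Mar: +$1,884.15 → $835.62
  Apr: +$1,884.15 − $1,671.24 → $1,048.53
  May: +$1,884.15 → $2,932.68
  Jun: +$1,884.15 − $4,619.16 → $197.67
  Jul: +$1,884.15 − $5,850.12 → -$3,768.30
  Aug: +$1,884.15 → -$1,884.15
  Sep: +$1,884.15 → $0.00
Lowest trial balance = -$3,768.30 (Jul)
Initial deposit = cushion − low point = $3,768.30 − (-$3,768.30) = $7,536.60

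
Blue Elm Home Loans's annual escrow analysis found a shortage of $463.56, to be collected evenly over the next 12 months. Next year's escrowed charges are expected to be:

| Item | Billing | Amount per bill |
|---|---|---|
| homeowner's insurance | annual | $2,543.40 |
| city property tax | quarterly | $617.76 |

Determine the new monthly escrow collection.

Homeowner's insurance = $2,543.40 annually
City property tax = $617.76 × 4 = $2,471.04 annually
Yearly total = $5,014.44
Monthly escrow = $5,014.44 / 12 = $417.87
Shortage spread = $463.56 / 12 = $38.63/mo
Adjusted monthly = $417.87 + $38.63 = $456.50

$456.50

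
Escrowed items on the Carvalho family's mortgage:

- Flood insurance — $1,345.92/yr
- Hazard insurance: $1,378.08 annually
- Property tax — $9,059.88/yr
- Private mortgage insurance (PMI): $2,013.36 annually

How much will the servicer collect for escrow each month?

Flood insurance = $1,345.92 per year
Hazard insurance = $1,378.08 per year
Property tax = $9,059.88 per year
Private mortgage insurance (PMI) = $2,013.36 per year
Combined annual = $1,345.92 + $1,378.08 + $9,059.88 + $2,013.36 = $13,797.24
Base monthly escrow = $13,797.24 / 12 = $1,149.77

$1,149.77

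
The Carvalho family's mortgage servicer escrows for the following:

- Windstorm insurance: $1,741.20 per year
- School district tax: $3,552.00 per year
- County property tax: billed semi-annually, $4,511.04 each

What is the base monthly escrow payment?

Windstorm insurance: $1,741.20
School district tax: $3,552.00
County property tax: $4,511.04 × 2 = $9,022.08
Total annual escrow = $1,741.20 + $3,552.00 + $9,022.08 = $14,315.28
Monthly = $14,315.28 / 12 = $1,192.94

$1,192.94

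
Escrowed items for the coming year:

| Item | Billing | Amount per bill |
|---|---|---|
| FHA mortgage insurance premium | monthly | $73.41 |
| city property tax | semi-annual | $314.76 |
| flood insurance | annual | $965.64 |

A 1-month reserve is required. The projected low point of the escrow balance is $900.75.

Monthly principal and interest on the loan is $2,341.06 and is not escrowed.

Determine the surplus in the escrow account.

FHA mortgage insurance premium — $73.41 × 12 = $880.92
City property tax — $314.76 × 2 = $629.52
Flood insurance — $965.64
Combined annual = $880.92 + $629.52 + $965.64 = $2,476.08
Monthly escrow = $2,476.08 ÷ 12 = $206.34
Required reserve = 1 × $206.34 = $206.34
Excess over cushion: $900.75 − $206.34 = $694.41

$694.41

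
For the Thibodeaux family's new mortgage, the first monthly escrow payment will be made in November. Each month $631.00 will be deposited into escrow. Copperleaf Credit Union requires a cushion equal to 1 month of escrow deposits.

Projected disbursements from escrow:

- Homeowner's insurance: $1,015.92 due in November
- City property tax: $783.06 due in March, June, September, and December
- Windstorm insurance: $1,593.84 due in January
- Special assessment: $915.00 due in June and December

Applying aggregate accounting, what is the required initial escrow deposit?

$3,045.82

Cushion = 1 × $631.00 = $631.00
Trial balance (start $0, +$631.00 each month, − disbursements):
  Nov: +$631.00 − $1,015.92 → -$384.92
  Dec: +$631.00 − $1,698.06 → -$1,451.98
  Jan: +$631.00 − $1,593.84 → -$2,414.82
  Feb: +$631.00 → -$1,783.82
  Mar: +$631.00 − $783.06 → -$1,935.88
  Apr: +$631.00 → -$1,304.88
  May: +$631.00 → -$673.88
  Jun: +$631.00 − $1,698.06 → -$1,740.94
  Jul: +$631.00 → -$1,109.94
  Aug: +$631.00 → -$478.94
  Sep: +$631.00 − $783.06 → -$631.00
  Oct: +$631.00 → $0.00
Lowest trial balance = -$2,414.82 (Jan)
Initial deposit = cushion − low point = $631.00 − (-$2,414.82) = $3,045.82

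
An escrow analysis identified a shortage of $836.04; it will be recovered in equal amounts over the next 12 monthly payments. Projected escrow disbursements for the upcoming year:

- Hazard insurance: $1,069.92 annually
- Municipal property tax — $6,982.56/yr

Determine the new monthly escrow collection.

$740.71

Hazard insurance = $1,069.92 per year
Municipal property tax = $6,982.56 per year
Combined annual = $1,069.92 + $6,982.56 = $8,052.48
Per month = $8,052.48 / 12 = $671.04
Shortage per month = $836.04 ÷ 12 = $69.67
New monthly escrow = $671.04 + $69.67 = $740.71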